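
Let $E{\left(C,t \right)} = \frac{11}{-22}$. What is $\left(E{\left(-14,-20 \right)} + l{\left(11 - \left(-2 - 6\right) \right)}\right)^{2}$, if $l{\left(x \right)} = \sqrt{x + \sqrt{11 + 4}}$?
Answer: $\frac{\left(1 - 2 \sqrt{19 + \sqrt{15}}\right)^{2}}{4} \approx 18.34$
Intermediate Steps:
$E{\left(C,t \right)} = - \frac{1}{2}$ ($E{\left(C,t \right)} = 11 \left(- \frac{1}{22}\right) = - \frac{1}{2}$)
$l{\left(x \right)} = \sqrt{x + \sqrt{15}}$
$\left(E{\left(-14,-20 \right)} + l{\left(11 - \left(-2 - 6\right) \right)}\right)^{2} = \left(- \frac{1}{2} + \sqrt{\left(11 - \left(-2 - 6\right)\right) + \sqrt{15}}\right)^{2} = \left(- \frac{1}{2} + \sqrt{\left(11 - -8\right) + \sqrt{15}}\right)^{2} = \left(- \frac{1}{2} + \sqrt{\left(11 + 8\right) + \sqrt{15}}\right)^{2} = \left(- \frac{1}{2} + \sqrt{19 + \sqrt{15}}\right)^{2}$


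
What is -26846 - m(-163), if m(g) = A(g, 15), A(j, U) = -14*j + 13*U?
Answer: -29323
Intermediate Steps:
m(g) = 195 - 14*g (m(g) = -14*g + 13*15 = -14*g + 195 = 195 - 14*g)
-26846 - m(-163) = -26846 - (195 - 14*(-163)) = -26846 - (195 + 2282) = -26846 - 1*2477 = -26846 - 2477 = -29323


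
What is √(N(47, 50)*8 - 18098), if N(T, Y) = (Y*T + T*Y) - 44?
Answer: 5*√766 ≈ 138.38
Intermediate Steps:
N(T, Y) = -44 + 2*T*Y (N(T, Y) = (T*Y + T*Y) - 44 = 2*T*Y - 44 = -44 + 2*T*Y)
√(N(47, 50)*8 - 18098) = √((-44 + 2*47*50)*8 - 18098) = √((-44 + 4700)*8 - 18098) = √(4656*8 - 18098) = √(37248 - 18098) = √19150 = 5*√766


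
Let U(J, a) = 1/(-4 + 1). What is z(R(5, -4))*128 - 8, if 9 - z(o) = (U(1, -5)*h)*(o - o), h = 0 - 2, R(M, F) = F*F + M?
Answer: 1144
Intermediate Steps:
R(M, F) = M + F² (R(M, F) = F² + M = M + F²)
h = -2
U(J, a) = -⅓ (U(J, a) = 1/(-3) = -⅓)
z(o) = 9 (z(o) = 9 - (-⅓*(-2))*(o - o) = 9 - 2*0/3 = 9 - 1*0 = 9 + 0 = 9)
z(R(5, -4))*128 - 8 = 9*128 - 8 = 1152 - 8 = 1144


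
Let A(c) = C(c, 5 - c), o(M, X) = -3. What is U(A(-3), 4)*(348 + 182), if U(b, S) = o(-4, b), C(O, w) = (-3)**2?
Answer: -1590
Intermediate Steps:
C(O, w) = 9
A(c) = 9
U(b, S) = -3
U(A(-3), 4)*(348 + 182) = -3*(348 + 182) = -3*530 = -1590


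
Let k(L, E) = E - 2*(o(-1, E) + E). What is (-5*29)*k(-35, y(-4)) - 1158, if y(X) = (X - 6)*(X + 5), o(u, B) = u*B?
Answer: 292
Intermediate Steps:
o(u, B) = B*u
y(X) = (-6 + X)*(5 + X)
k(L, E) = E (k(L, E) = E - 2*(E*(-1) + E) = E - 2*(-E + E) = E - 2*0 = E + 0 = E)
(-5*29)*k(-35, y(-4)) - 1158 = (-5*29)*(-30 + (-4)² - 1*(-4)) - 1158 = -145*(-30 + 16 + 4) - 1158 = -145*(-10) - 1158 = 1450 - 1158 = 292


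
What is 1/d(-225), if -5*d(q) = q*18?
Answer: 1/810 ≈ 0.0012346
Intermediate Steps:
d(q) = -18*q/5 (d(q) = -q*18/5 = -18*q/5)
1/d(-225) = 1/(-18/5*(-225)) = 1/810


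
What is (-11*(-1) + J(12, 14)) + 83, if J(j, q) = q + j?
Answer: 120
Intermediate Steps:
J(j, q) = j + q
(-11*(-1) + J(12, 14)) + 83 = (-11*(-1) + (12 + 14)) + 83 = (11 + 26) + 83 = 37 + 83 = 120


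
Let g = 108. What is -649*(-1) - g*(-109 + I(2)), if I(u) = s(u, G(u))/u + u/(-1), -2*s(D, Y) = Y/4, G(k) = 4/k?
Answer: 25301/2 ≈ 12651.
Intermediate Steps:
s(D, Y) = -Y/8 (s(D, Y) = -Y/(2*4) = -Y/8)
I(u) = -u - 1/(2*u²) (I(u) = (-1/(2*u))/u + u/(-1) = (-1/(2*u))/u + u*(-1) = -1/(2*u²) - u = -u - 1/(2*u²))
-649*(-1) - g*(-109 + I(2)) = -649*(-1) - 108*(-109 + (-1*2 - ½/2²)) = 649 - 108*(-109 + (-2 - ½*¼)) = 649 - 108*(-109 + (-2 - ⅛)) = 649 - 108*(-109 - 17/8) = 649 - 108*(-889)/8 = 649 - 1*(-24003/2) = 649 + 24003/2 = 25301/2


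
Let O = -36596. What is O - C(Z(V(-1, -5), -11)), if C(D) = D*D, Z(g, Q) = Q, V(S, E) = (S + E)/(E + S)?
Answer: -36717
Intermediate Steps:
V(S, E) = 1 (V(S, E) = (E + S)/(E + S) = 1)
C(D) = D**2
O - C(Z(V(-1, -5), -11)) = -36596 - 1*(-11)**2 = -36596 - 1*121 = -36596 - 121 = -36717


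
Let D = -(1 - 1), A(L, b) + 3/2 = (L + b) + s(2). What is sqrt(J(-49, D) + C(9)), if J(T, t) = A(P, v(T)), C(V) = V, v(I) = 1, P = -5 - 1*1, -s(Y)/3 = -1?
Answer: sqrt(22)/2 ≈ 2.3452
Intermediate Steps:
s(Y) = 3 (s(Y) = -3*(-1) = 3)
P = -6 (P = -5 - 1 = -6)
A(L, b) = 3/2 + L + b (A(L, b) = -3/2 + ((L + b) + 3) = -3/2 + (3 + L + b) = 3/2 + L + b)
D = 0 (D = -1*0 = 0)
J(T, t) = -7/2 (J(T, t) = 3/2 - 6 + 1 = -7/2)
sqrt(J(-49, D) + C(9)) = sqrt(-7/2 + 9) = sqrt(11/2) = sqrt(22)/2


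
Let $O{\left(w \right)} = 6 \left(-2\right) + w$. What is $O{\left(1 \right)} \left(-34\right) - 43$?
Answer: $331$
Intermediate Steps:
$O{\left(w \right)} = -12 + w$
$O{\left(1 \right)} \left(-34\right) - 43 = \left(-12 + 1\right) \left(-34\right) - 43 = \left(-11\right) \left(-34\right) - 43 = 374 - 43 = 331$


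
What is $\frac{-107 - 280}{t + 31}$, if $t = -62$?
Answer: $\frac{387}{31} \approx 12.484$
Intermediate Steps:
$\frac{-107 - 280}{t + 31} = \frac{-107 - 280}{-62 + 31} = - \frac{387}{-31} = \left(-387\right) \left(- \frac{1}{31}\right) = \frac{387}{31}$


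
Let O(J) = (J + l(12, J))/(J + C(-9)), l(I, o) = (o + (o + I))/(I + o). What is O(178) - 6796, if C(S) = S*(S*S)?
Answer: -355753714/52345 ≈ -6796.3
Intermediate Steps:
l(I, o) = (I + 2*o)/(I + o) (l(I, o) = (o + (I + o))/(I + o) = (I + 2*o)/(I + o))
C(S) = S³ (C(S) = S*S² = S³)
O(J) = (J + (12 + 2*J)/(12 + J))/(-729 + J) (O(J) = (J + (12 + 2*J)/(12 + J))/(J + (-9)³) = (J + (12 + 2*J)/(12 + J))/(J - 729) = (J + (12 + 2*J)/(12 + J))/(-729 + J))
O(178) - 6796 = (12 + 2*178 + 178*(12 + 178))/((-729 + 178)*(12 + 178)) - 6796 = (12 + 356 + 178*190)/(-551*190) - 6796 = -1/551*1/190*(12 + 356 + 33820) - 6796 = -1/551*1/190*34188 - 6796 = -17094/52345 - 6796 = -355753714/52345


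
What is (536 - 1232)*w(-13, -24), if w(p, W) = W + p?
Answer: 25752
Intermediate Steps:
(536 - 1232)*w(-13, -24) = (536 - 1232)*(-24 - 13) = -696*(-37) = 25752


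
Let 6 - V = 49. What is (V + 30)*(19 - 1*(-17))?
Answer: -468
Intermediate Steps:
V = -43 (V = 6 - 1*49 = 6 - 49 = -43)
(V + 30)*(19 - 1*(-17)) = (-43 + 30)*(19 - 1*(-17)) = -13*(19 + 17) = -13*36 = -468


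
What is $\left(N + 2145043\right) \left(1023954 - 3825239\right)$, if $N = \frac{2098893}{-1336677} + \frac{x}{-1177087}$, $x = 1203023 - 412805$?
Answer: $- \frac{3151422477886446835396100}{524461706633} \approx -6.0089 \cdot 10^{12}$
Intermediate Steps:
$x = 790218$ ($x = 1203023 - 412805 = 790218$)
$N = - \frac{1175615296759}{524461706633}$ ($N = \frac{2098893}{-1336677} + \frac{790218}{-1177087} = 2098893 \left(- \frac{1}{1336677}\right) + 790218 \left(- \frac{1}{1177087}\right) = - \frac{699631}{445559} - \frac{790218}{1177087} = - \frac{1175615296759}{524461706633} \approx -2.2416$)
$\left(N + 2145043\right) \left(1023954 - 3825239\right) = \left(- \frac{1175615296759}{524461706633} + 2145043\right) \left(1023954 - 3825239\right) = \frac{1124991736965873460}{524461706633} \left(-2801285\right) = - \frac{3151422477886446835396100}{524461706633}$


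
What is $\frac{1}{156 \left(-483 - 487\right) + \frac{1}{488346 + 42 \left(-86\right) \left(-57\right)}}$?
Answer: $- \frac{694230}{105050883599} \approx -6.6085 \cdot 10^{-6}$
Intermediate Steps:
$\frac{1}{156 \left(-483 - 487\right) + \frac{1}{488346 + 42 \left(-86\right) \left(-57\right)}} = \frac{1}{156 \left(-970\right) + \frac{1}{488346 - -205884}} = \frac{1}{-151320 + \frac{1}{488346 + 205884}} = \frac{1}{-151320 + \frac{1}{694230}} = \frac{1}{- \frac{105050883599}{694230}} = - \frac{694230}{105050883599}$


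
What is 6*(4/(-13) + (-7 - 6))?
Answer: -1038/13 ≈ -79.846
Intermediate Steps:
6*(4/(-13) + (-7 - 6)) = 6*(4*(-1/13) - 13) = 6*(-4/13 - 13) = 6*(-173/13) = -1038/13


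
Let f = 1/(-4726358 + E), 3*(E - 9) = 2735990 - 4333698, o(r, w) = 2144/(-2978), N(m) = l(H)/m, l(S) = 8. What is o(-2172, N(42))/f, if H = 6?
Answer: 16912681360/4467 ≈ 3.7861e+6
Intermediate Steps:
N(m) = 8/m
o(r, w) = -1072/1489 (o(r, w) = 2144*(-1/2978) = -1072/1489)
E = -1597681/3 (E = 9 + (2735990 - 4333698)/3 = 9 + (1/3)*(-1597708) = 9 - 1597708/3 = -1597681/3 ≈ -5.3256e+5)
f = -3/15776755 (f = 1/(-4726358 - 1597681/3) = 1/(-15776755/3) = -3/15776755 ≈ -1.9015e-7)
o(-2172, N(42))/f = -1072/(1489*(-3/15776755)) = -1072/1489*(-15776755/3) = 16912681360/4467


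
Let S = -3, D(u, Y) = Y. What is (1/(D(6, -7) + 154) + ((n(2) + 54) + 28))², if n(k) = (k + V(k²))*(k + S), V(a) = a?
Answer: 124835929/21609 ≈ 5777.0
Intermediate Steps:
n(k) = (-3 + k)*(k + k²) (n(k) = (k + k²)*(k - 3) = (k + k²)*(-3 + k) = (-3 + k)*(k + k²))
(1/(D(6, -7) + 154) + ((n(2) + 54) + 28))² = (1/(-7 + 154) + ((2*(-3 + 2² - 2*2) + 54) + 28))² = (1/147 + ((2*(-3 + 4 - 4) + 54) + 28))² = (1/147 + ((2*(-3) + 54) + 28))² = (1/147 + ((-6 + 54) + 28))² = (1/147 + (48 + 28))² = (1/147 + 76)² = (11173/147)² = 124835929/21609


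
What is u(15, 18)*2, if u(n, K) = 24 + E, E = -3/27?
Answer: 430/9 ≈ 47.778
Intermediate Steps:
E = -1/9 (E = -3*1/27 = -1/9 ≈ -0.11111)
u(n, K) = 215/9 (u(n, K) = 24 - 1/9 = 215/9)
u(15, 18)*2 = (215/9)*2 = 430/9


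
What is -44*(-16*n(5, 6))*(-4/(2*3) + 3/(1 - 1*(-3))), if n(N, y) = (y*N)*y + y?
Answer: 10912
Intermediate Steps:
n(N, y) = y + N*y² (n(N, y) = (N*y)*y + y = N*y² + y = y + N*y²)
-44*(-16*n(5, 6))*(-4/(2*3) + 3/(1 - 1*(-3))) = -44*(-96*(1 + 5*6))*(-4/(2*3) + 3/(1 - 1*(-3))) = -44*(-96*(1 + 30))*(-4/6 + 3/(1 + 3)) = -44*(-96*31)*(-4*⅙ + 3/4) = -44*(-16*186)*(-⅔ + 3*(¼)) = -(-130944)*(-⅔ + ¾) = -(-130944)/12 = -44*(-248) = 10912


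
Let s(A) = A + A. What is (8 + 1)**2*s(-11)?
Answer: -1782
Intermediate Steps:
s(A) = 2*A
(8 + 1)**2*s(-11) = (8 + 1)**2*(2*(-11)) = 9**2*(-22) = 81*(-22) = -1782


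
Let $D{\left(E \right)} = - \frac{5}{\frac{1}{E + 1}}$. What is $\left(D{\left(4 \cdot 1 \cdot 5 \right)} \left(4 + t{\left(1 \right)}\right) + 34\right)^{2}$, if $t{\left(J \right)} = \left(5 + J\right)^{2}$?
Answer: $17355556$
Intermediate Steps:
$D{\left(E \right)} = -5 - 5 E$ ($D{\left(E \right)} = - \frac{5}{\frac{1}{1 + E}} = - 5 \left(1 + E\right) = -5 - 5 E$)
$\left(D{\left(4 \cdot 1 \cdot 5 \right)} \left(4 + t{\left(1 \right)}\right) + 34\right)^{2} = \left(\left(-5 - 5 \cdot 4 \cdot 1 \cdot 5\right) \left(4 + \left(5 + 1\right)^{2}\right) + 34\right)^{2} = \left(\left(-5 - 5 \cdot 4 \cdot 5\right) \left(4 + 6^{2}\right) + 34\right)^{2} = \left(\left(-5 - 100\right) \left(4 + 36\right) + 34\right)^{2} = \left(\left(-5 - 100\right) 40 + 34\right)^{2} = \left(\left(-105\right) 40 + 34\right)^{2} = \left(-4200 + 34\right)^{2} = \left(-4166\right)^{2} = 17355556$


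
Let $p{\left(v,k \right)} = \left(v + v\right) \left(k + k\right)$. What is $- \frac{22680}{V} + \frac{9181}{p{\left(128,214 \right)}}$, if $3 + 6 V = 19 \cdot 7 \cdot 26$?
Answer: $- \frac{2975658617}{75711488} \approx -39.303$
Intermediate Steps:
$V = \frac{3455}{6}$ ($V = - \frac{1}{2} + \frac{19 \cdot 7 \cdot 26}{6} = - \frac{1}{2} + \frac{133 \cdot 26}{6} = - \frac{1}{2} + \frac{1}{6} \cdot 3458 = - \frac{1}{2} + \frac{1729}{3} = \frac{3455}{6} \approx 575.83$)
$p{\left(v,k \right)} = 4 k v$ ($p{\left(v,k \right)} = 2 v 2 k = 4 k v$)
$- \frac{22680}{V} + \frac{9181}{p{\left(128,214 \right)}} = - \frac{22680}{\frac{3455}{6}} + \frac{9181}{4 \cdot 214 \cdot 128} = \left(-22680\right) \frac{6}{3455} + \frac{9181}{109568} = - \frac{27216}{691} + 9181 \cdot \frac{1}{109568} = - \frac{27216}{691} + \frac{9181}{109568} = - \frac{2975658617}{75711488}$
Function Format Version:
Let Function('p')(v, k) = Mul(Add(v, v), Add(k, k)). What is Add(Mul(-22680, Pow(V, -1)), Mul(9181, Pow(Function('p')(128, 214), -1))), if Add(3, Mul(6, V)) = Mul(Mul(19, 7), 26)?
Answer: Rational(-2975658617, 75711488) ≈ -39.303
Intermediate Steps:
V = Rational(3455, 6) (V = Add(Rational(-1, 2), Mul(Rational(1, 6), Mul(Mul(19, 7), 26))) = Add(Rational(-1, 2), Mul(Rational(1, 6), Mul(133, 26))) = Add(Rational(-1, 2), Mul(Rational(1, 6), 3458)) = Add(Rational(-1, 2), Rational(1729, 3)) = Rational(3455, 6) ≈ 575.83)
Function('p')(v, k) = Mul(4, k, v) (Function('p')(v, k) = Mul(Mul(2, v), Mul(2, k)) = Mul(4, k, v))
Add(Mul(-22680, Pow(V, -1)), Mul(9181, Pow(Function('p')(128, 214), -1))) = Add(Mul(-22680, Pow(Rational(3455, 6), -1)), Mul(9181, Pow(Mul(4, 214, 128), -1))) = Add(Mul(-22680, Rational(6, 3455)), Mul(9181, Pow(109568, -1))) = Add(Rational(-27216, 691), Mul(9181, Rational(1, 109568))) = Add(Rational(-27216, 691), Rational(9181, 109568)) = Rational(-2975658617, 75711488)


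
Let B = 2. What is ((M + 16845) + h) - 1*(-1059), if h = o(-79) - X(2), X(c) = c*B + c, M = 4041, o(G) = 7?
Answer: 21946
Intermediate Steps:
X(c) = 3*c (X(c) = c*2 + c = 2*c + c = 3*c)
h = 1 (h = 7 - 3*2 = 7 - 1*6 = 7 - 6 = 1)
((M + 16845) + h) - 1*(-1059) = ((4041 + 16845) + 1) - 1*(-1059) = (20886 + 1) + 1059 = 20887 + 1059 = 21946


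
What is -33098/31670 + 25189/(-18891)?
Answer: -711494974/299138985 ≈ -2.3785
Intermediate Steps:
-33098/31670 + 25189/(-18891) = -33098*1/31670 + 25189*(-1/18891) = -16549/15835 - 25189/18891 = -711494974/299138985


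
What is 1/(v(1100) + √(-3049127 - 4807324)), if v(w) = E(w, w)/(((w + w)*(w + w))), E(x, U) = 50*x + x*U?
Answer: 2024/60840357073 - 23232*I*√872939/60840357073 ≈ 3.3267e-8 - 0.00035677*I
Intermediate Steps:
E(x, U) = 50*x + U*x
v(w) = (50 + w)/(4*w) (v(w) = (w*(50 + w))/(((w + w)*(w + w))) = (w*(50 + w))/(((2*w)*(2*w))) = (w*(50 + w))/((4*w²)) = (w*(50 + w))*(1/(4*w²)) = (50 + w)/(4*w))
1/(v(1100) + √(-3049127 - 4807324)) = 1/((¼)*(50 + 1100)/1100 + √(-3049127 - 4807324)) = 1/((¼)*(1/1100)*1150 + √(-7856451)) = 1/(23/88 + 3*I*√872939)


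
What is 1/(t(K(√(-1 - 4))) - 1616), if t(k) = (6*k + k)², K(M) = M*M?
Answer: -1/391 ≈ -0.0025575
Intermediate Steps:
K(M) = M²
t(k) = 49*k² (t(k) = (7*k)² = 49*k²)
1/(t(K(√(-1 - 4))) - 1616) = 1/(49*((√(-1 - 4))²)² - 1616) = 1/(49*((√(-5))²)² - 1616) = 1/(49*((I*√5)²)² - 1616) = 1/(49*(-5)² - 1616) = 1/(49*25 - 1616) = 1/(1225 - 1616) = 1/(-391) = -1/391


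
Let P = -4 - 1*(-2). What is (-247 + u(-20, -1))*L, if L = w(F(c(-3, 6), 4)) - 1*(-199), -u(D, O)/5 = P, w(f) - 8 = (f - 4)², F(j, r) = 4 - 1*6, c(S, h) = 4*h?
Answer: -57591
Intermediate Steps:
F(j, r) = -2 (F(j, r) = 4 - 6 = -2)
P = -2 (P = -4 + 2 = -2)
w(f) = 8 + (-4 + f)² (w(f) = 8 + (f - 4)² = 8 + (-4 + f)²)
u(D, O) = 10 (u(D, O) = -5*(-2) = 10)
L = 243 (L = (8 + (-4 - 2)²) - 1*(-199) = (8 + (-6)²) + 199 = (8 + 36) + 199 = 44 + 199 = 243)
(-247 + u(-20, -1))*L = (-247 + 10)*243 = -237*243 = -57591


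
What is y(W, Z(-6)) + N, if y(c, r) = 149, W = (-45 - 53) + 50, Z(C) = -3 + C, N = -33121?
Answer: -32972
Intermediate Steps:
W = -48 (W = -98 + 50 = -48)
y(W, Z(-6)) + N = 149 - 33121 = -32972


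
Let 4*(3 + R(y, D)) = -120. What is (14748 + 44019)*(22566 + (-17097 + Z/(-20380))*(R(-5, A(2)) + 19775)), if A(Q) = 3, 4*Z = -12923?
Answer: -808436088366547749/40760 ≈ -1.9834e+13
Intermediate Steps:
Z = -12923/4 (Z = (1/4)*(-12923) = -12923/4 ≈ -3230.8)
R(y, D) = -33 (R(y, D) = -3 + (1/4)*(-120) = -3 - 30 = -33)
(14748 + 44019)*(22566 + (-17097 + Z/(-20380))*(R(-5, A(2)) + 19775)) = (14748 + 44019)*(22566 + (-17097 - 12923/4/(-20380))*(-33 + 19775)) = 58767*(22566 + (-17097 - 12923/4*(-1/20380))*19742) = 58767*(22566 + (-17097 + 12923/81520)*19742) = 58767*(22566 - 1393734517/81520*19742) = 58767*(22566 - 13757553417307/40760) = 58767*(-13756633627147/40760) = -808436088366547749/40760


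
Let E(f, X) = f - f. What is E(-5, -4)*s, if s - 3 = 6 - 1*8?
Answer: 0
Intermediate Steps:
E(f, X) = 0
s = 1 (s = 3 + (6 - 1*8) = 3 + (6 - 8) = 3 - 2 = 1)
E(-5, -4)*s = 0*1 = 0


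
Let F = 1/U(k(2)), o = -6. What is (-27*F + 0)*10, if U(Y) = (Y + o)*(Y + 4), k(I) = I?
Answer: 45/4 ≈ 11.250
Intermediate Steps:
U(Y) = (-6 + Y)*(4 + Y) (U(Y) = (Y - 6)*(Y + 4) = (-6 + Y)*(4 + Y))
F = -1/24 (F = 1/(-24 + 2² - 2*2) = 1/(-24 + 4 - 4) = 1/(-24) = -1/24 ≈ -0.041667)
(-27*F + 0)*10 = (-27*(-1/24) + 0)*10 = (9/8 + 0)*10 = (9/8)*10 = 45/4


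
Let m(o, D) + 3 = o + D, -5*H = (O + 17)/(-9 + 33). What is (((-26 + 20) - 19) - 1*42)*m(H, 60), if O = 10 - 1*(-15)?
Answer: -75911/20 ≈ -3795.6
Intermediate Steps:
O = 25 (O = 10 + 15 = 25)
H = -7/20 (H = -(25 + 17)/(5*(-9 + 33)) = -42/(5*24) = -⅕*7/4 = -7/20 ≈ -0.35000)
m(o, D) = -3 + D + o (m(o, D) = -3 + (o + D) = -3 + (D + o) = -3 + D + o)
(((-26 + 20) - 19) - 1*42)*m(H, 60) = (((-26 + 20) - 19) - 1*42)*(-3 + 60 - 7/20) = ((-6 - 19) - 42)*(1133/20) = (-25 - 42)*(1133/20) = -67*1133/20 = -75911/20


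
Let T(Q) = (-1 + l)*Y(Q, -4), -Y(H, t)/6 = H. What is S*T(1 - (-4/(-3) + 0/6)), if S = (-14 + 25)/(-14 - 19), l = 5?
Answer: -8/3 ≈ -2.6667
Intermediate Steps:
Y(H, t) = -6*H
S = -⅓ (S = 11/(-33) = 11*(-1/33) = -⅓ ≈ -0.33333)
T(Q) = -24*Q (T(Q) = (-1 + 5)*(-6*Q) = 4*(-6*Q) = -24*Q)
S*T(1 - (-4/(-3) + 0/6)) = -(-8)*(1 - (-4/(-3) + 0/6)) = -(-8)*(1 - (-4*(-⅓) + 0*(⅙))) = -(-8)*(1 - (4/3 + 0)) = -(-8)*(1 - 1*4/3) = -(-8)*(1 - 4/3) = -(-8)*(-1)/3 = -⅓*8 = -8/3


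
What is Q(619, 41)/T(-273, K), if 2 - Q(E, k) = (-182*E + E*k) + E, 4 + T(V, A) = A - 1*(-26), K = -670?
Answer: -43331/324 ≈ -133.74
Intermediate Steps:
T(V, A) = 22 + A (T(V, A) = -4 + (A - 1*(-26)) = -4 + (A + 26) = -4 + (26 + A) = 22 + A)
Q(E, k) = 2 + 181*E - E*k (Q(E, k) = 2 - ((-182*E + E*k) + E) = 2 - (-181*E + E*k) = 2 + (181*E - E*k) = 2 + 181*E - E*k)
Q(619, 41)/T(-273, K) = (2 + 181*619 - 1*619*41)/(22 - 670) = (2 + 112039 - 25379)/(-648) = 86662*(-1/648) = -43331/324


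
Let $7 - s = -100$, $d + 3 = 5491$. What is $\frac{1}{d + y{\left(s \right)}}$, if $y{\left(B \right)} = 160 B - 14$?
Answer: $\frac{1}{22594} \approx 4.426 \cdot 10^{-5}$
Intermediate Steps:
$d = 5488$ ($d = -3 + 5491 = 5488$)
$s = 107$ ($s = 7 - -100 = 7 + 100 = 107$)
$y{\left(B \right)} = -14 + 160 B$
$\frac{1}{d + y{\left(s \right)}} = \frac{1}{5488 + \left(-14 + 160 \cdot 107\right)} = \frac{1}{5488 + \left(-14 + 17120\right)} = \frac{1}{5488 + 17106} = \frac{1}{22594}$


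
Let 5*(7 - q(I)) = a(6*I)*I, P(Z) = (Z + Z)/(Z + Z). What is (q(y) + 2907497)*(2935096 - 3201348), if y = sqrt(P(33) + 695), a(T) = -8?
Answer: -774128755008 - 4260032*sqrt(174)/5 ≈ -7.7414e+11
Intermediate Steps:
P(Z) = 1 (P(Z) = (2*Z)/((2*Z)) = (2*Z)*(1/(2*Z)) = 1)
y = 2*sqrt(174) (y = sqrt(1 + 695) = sqrt(696) = 2*sqrt(174) ≈ 26.382)
q(I) = 7 + 8*I/5 (q(I) = 7 - (-8)*I/5 = 7 + 8*I/5)
(q(y) + 2907497)*(2935096 - 3201348) = ((7 + 8*(2*sqrt(174))/5) + 2907497)*(2935096 - 3201348) = ((7 + 16*sqrt(174)/5) + 2907497)*(-266252) = (2907504 + 16*sqrt(174)/5)*(-266252) = -774128755008 - 4260032*sqrt(174)/5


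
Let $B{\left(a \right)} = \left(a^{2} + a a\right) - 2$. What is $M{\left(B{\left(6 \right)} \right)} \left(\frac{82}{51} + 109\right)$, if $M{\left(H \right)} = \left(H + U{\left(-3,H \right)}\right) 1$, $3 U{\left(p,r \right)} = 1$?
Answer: $\frac{1190251}{153} \approx 7779.4$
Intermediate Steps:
$U{\left(p,r \right)} = \frac{1}{3}$ ($U{\left(p,r \right)} = \frac{1}{3} \cdot 1 = \frac{1}{3}$)
$B{\left(a \right)} = -2 + 2 a^{2}$ ($B{\left(a \right)} = \left(a^{2} + a^{2}\right) - 2 = 2 a^{2} - 2 = -2 + 2 a^{2}$)
$M{\left(H \right)} = \frac{1}{3} + H$ ($M{\left(H \right)} = \left(H + \frac{1}{3}\right) 1 = \left(\frac{1}{3} + H\right) 1 = \frac{1}{3} + H$)
$M{\left(B{\left(6 \right)} \right)} \left(\frac{82}{51} + 109\right) = \left(\frac{1}{3} - \left(2 - 2 \cdot 6^{2}\right)\right) \left(\frac{82}{51} + 109\right) = \left(\frac{1}{3} + \left(-2 + 2 \cdot 36\right)\right) \left(82 \cdot \frac{1}{51} + 109\right) = \left(\frac{1}{3} + \left(-2 + 72\right)\right) \left(\frac{82}{51} + 109\right) = \left(\frac{1}{3} + 70\right) \frac{5641}{51} = \frac{211}{3} \cdot \frac{5641}{51} = \frac{1190251}{153}$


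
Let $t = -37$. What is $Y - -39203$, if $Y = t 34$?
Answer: $37945$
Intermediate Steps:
$Y = -1258$ ($Y = \left(-37\right) 34 = -1258$)
$Y - -39203 = -1258 - -39203 = -1258 + 39203 = 37945$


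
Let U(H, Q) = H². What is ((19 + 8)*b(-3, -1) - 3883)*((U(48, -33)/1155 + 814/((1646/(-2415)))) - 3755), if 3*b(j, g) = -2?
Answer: 6115117432286/316855 ≈ 1.9299e+7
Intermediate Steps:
b(j, g) = -⅔ (b(j, g) = (⅓)*(-2) = -⅔)
((19 + 8)*b(-3, -1) - 3883)*((U(48, -33)/1155 + 814/((1646/(-2415)))) - 3755) = ((19 + 8)*(-⅔) - 3883)*((48²/1155 + 814/((1646/(-2415)))) - 3755) = (27*(-⅔) - 3883)*((2304*(1/1155) + 814/((1646*(-1/2415)))) - 3755) = (-18 - 3883)*((768/385 + 814/(-1646/2415)) - 3755) = -3901*((768/385 + 814*(-2415/1646)) - 3755) = -3901*((768/385 - 982905/823) - 3755) = -3901*(-377786361/316855 - 3755) = -3901*(-1567576886/316855) = 6115117432286/316855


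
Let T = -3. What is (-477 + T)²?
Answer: 230400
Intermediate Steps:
(-477 + T)² = (-477 - 3)² = (-480)² = 230400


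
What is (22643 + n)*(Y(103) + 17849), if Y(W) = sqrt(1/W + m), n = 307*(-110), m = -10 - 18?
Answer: -198605823 - 344937*I*sqrt(309)/103 ≈ -1.9861e+8 - 58868.0*I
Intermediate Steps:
m = -28
n = -33770
Y(W) = sqrt(-28 + 1/W) (Y(W) = sqrt(1/W - 28) = sqrt(-28 + 1/W))
(22643 + n)*(Y(103) + 17849) = (22643 - 33770)*(sqrt(-28 + 1/103) + 17849) = -11127*(sqrt(-28 + 1/103) + 17849) = -11127*(sqrt(-2883/103) + 17849) = -11127*(31*I*sqrt(309)/103 + 17849) = -11127*(17849 + 31*I*sqrt(309)/103) = -198605823 - 344937*I*sqrt(309)/103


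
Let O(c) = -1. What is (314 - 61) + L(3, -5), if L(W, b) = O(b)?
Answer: 252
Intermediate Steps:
L(W, b) = -1
(314 - 61) + L(3, -5) = (314 - 61) - 1 = 253 - 1 = 252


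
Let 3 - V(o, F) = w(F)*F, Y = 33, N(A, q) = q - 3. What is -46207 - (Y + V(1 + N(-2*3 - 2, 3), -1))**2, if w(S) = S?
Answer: -47432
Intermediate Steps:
N(A, q) = -3 + q
V(o, F) = 3 - F**2 (V(o, F) = 3 - F*F = 3 - F**2)
-46207 - (Y + V(1 + N(-2*3 - 2, 3), -1))**2 = -46207 - (33 + (3 - 1*(-1)**2))**2 = -46207 - (33 + (3 - 1*1))**2 = -46207 - (33 + (3 - 1))**2 = -46207 - (33 + 2)**2 = -46207 - 1*35**2 = -46207 - 1*1225 = -46207 - 1225 = -47432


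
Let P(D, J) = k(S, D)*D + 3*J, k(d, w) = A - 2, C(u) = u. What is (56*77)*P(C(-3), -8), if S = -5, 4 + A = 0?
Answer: -25872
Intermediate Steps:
A = -4 (A = -4 + 0 = -4)
k(d, w) = -6 (k(d, w) = -4 - 2 = -6)
P(D, J) = -6*D + 3*J
(56*77)*P(C(-3), -8) = (56*77)*(-6*(-3) + 3*(-8)) = 4312*(18 - 24) = 4312*(-6) = -25872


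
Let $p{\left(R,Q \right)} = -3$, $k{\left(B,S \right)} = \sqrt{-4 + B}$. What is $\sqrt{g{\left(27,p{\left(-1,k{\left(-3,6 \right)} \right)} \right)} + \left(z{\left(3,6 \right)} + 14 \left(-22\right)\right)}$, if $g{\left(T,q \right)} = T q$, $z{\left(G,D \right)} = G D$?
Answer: $i \sqrt{371} \approx 19.261 i$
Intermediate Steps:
$z{\left(G,D \right)} = D G$
$\sqrt{g{\left(27,p{\left(-1,k{\left(-3,6 \right)} \right)} \right)} + \left(z{\left(3,6 \right)} + 14 \left(-22\right)\right)} = \sqrt{27 \left(-3\right) + \left(6 \cdot 3 + 14 \left(-22\right)\right)} = \sqrt{-81 + \left(18 - 308\right)} = \sqrt{-81 - 290} = \sqrt{-371} = i \sqrt{371}$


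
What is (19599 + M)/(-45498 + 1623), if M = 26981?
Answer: -9316/8775 ≈ -1.0617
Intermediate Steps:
(19599 + M)/(-45498 + 1623) = (19599 + 26981)/(-45498 + 1623) = 46580/(-43875) = 46580*(-1/43875) = -9316/8775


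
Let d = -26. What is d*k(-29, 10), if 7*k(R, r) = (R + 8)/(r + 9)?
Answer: 78/19 ≈ 4.1053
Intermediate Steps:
k(R, r) = (8 + R)/(7*(9 + r)) (k(R, r) = ((R + 8)/(r + 9))/7 = ((8 + R)/(9 + r))/7 = (8 + R)/(7*(9 + r)))
d*k(-29, 10) = -26*(8 - 29)/(7*(9 + 10)) = -26*(-21)/(7*19) = -26*(-3/19) = 78/19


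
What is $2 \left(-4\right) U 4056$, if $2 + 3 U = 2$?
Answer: $0$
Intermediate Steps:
$U = 0$ ($U = - \frac{2}{3} + \frac{1}{3} \cdot 2 = - \frac{2}{3} + \frac{2}{3} = 0$)
$2 \left(-4\right) U 4056 = 2 \left(-4\right) 0 \cdot 4056 = \left(-8\right) 0 \cdot 4056 = 0 \cdot 4056 = 0$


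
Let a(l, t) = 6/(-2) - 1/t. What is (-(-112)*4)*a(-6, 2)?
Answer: -1568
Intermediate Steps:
a(l, t) = -3 - 1/t (a(l, t) = 6*(-½) - 1/t = -3 - 1/t)
(-(-112)*4)*a(-6, 2) = (-(-112)*4)*(-3 - 1/2) = (-16*(-28))*(-3 - 1*½) = 448*(-3 - ½) = 448*(-7/2) = -1568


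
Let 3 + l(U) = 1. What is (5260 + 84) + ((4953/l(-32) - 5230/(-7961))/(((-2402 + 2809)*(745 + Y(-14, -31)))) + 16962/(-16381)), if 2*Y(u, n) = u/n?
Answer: 13102785950989297113/2452347547960948 ≈ 5343.0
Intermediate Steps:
l(U) = -2 (l(U) = -3 + 1 = -2)
Y(u, n) = u/(2*n) (Y(u, n) = (u/n)/2 = u/(2*n))
(5260 + 84) + ((4953/l(-32) - 5230/(-7961))/(((-2402 + 2809)*(745 + Y(-14, -31)))) + 16962/(-16381)) = (5260 + 84) + ((4953/(-2) - 5230/(-7961))/(((-2402 + 2809)*(745 + (½)*(-14)/(-31)))) + 16962/(-16381)) = 5344 + ((4953*(-½) - 5230*(-1/7961))/((407*(745 + (½)*(-14)*(-1/31)))) + 16962*(-1/16381)) = 5344 + ((-4953/2 + 5230/7961)/((407*(745 + 7/31))) - 16962/16381) = 5344 + (-39420373/(15922*(407*(23102/31))) - 16962/16381) = 5344 + (-39420373/(15922*9402514/31) - 16962/16381) = 5344 + (-39420373/15922*31/9402514 - 16962/16381) = 5344 + (-1222031563/149706827908 - 16962/16381) = 5344 - 2559345314008999/2452347547960948 = 13102785950989297113/2452347547960948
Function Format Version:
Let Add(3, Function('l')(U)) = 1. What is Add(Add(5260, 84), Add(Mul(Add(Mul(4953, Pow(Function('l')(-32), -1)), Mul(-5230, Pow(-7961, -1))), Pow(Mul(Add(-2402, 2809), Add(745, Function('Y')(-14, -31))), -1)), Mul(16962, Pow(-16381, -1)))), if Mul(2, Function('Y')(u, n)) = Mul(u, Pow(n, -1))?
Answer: Rational(13102785950989297113, 2452347547960948) ≈ 5343.0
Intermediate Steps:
Function('l')(U) = -2 (Function('l')(U) = Add(-3, 1) = -2)
Function('Y')(u, n) = Mul(Rational(1, 2), u, Pow(n, -1)) (Function('Y')(u, n) = Mul(Rational(1, 2), Mul(u, Pow(n, -1))) = Mul(Rational(1, 2), u, Pow(n, -1)))
Add(Add(5260, 84), Add(Mul(Add(Mul(4953, Pow(Function('l')(-32), -1)), Mul(-5230, Pow(-7961, -1))), Pow(Mul(Add(-2402, 2809), Add(745, Function('Y')(-14, -31))), -1)), Mul(16962, Pow(-16381, -1)))) = Add(Add(5260, 84), Add(Mul(Add(Mul(4953, Pow(-2, -1)), Mul(-5230, Pow(-7961, -1))), Pow(Mul(Add(-2402, 2809), Add(745, Mul(Rational(1, 2), -14, Pow(-31, -1)))), -1)), Mul(16962, Pow(-16381, -1)))) = Add(5344, Add(Mul(Add(Mul(4953, Rational(-1, 2)), Mul(-5230, Rational(-1, 7961))), Pow(Mul(407, Add(745, Mul(Rational(1, 2), -14, Rational(-1, 31)))), -1)), Mul(16962, Rational(-1, 16381)))) = Add(5344, Add(Mul(Add(Rational(-4953, 2), Rational(5230, 7961)), Pow(Mul(407, Add(745, Rational(7, 31))), -1)), Rational(-16962, 16381))) = Add(5344, Add(Mul(Rational(-39420373, 15922), Pow(Mul(407, Rational(23102, 31)), -1)), Rational(-16962, 16381))) = Add(5344, Add(Mul(Rational(-39420373, 15922), Pow(Rational(9402514, 31), -1)), Rational(-16962, 16381))) = Add(5344, Add(Mul(Rational(-39420373, 15922), Rational(31, 9402514)), Rational(-16962, 16381))) = Add(5344, Add(Rational(-1222031563, 149706827908), Rational(-16962, 16381))) = Add(5344, Rational(-2559345314008999, 2452347547960948)) = Rational(13102785950989297113, 2452347547960948)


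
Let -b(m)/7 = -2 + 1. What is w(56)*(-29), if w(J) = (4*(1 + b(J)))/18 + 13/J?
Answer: -29377/504 ≈ -58.288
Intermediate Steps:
b(m) = 7 (b(m) = -7*(-2 + 1) = -7*(-1) = 7)
w(J) = 16/9 + 13/J (w(J) = (4*(1 + 7))/18 + 13/J = (4*8)*(1/18) + 13/J = 32*(1/18) + 13/J = 16/9 + 13/J)
w(56)*(-29) = (16/9 + 13/56)*(-29) = (1013/504)*(-29) = -29377/504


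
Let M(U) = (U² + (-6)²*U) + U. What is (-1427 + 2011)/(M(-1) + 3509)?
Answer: 584/3473 ≈ 0.16815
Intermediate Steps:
M(U) = U² + 37*U (M(U) = (U² + 36*U) + U = U² + 37*U)
(-1427 + 2011)/(M(-1) + 3509) = (-1427 + 2011)/(-(37 - 1) + 3509) = 584/(-1*36 + 3509) = 584/(-36 + 3509) = 584/3473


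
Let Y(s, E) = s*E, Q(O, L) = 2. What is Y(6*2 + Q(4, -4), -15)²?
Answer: 44100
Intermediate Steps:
Y(s, E) = E*s
Y(6*2 + Q(4, -4), -15)² = (-15*(6*2 + 2))² = (-15*(12 + 2))² = (-15*14)² = (-210)² = 44100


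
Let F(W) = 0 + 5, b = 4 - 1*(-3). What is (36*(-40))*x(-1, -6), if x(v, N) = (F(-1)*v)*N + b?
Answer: -53280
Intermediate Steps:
b = 7 (b = 4 + 3 = 7)
F(W) = 5
x(v, N) = 7 + 5*N*v (x(v, N) = (5*v)*N + 7 = 5*N*v + 7 = 7 + 5*N*v)
(36*(-40))*x(-1, -6) = (36*(-40))*(7 + 5*(-6)*(-1)) = -1440*(7 + 30) = -1440*37 = -53280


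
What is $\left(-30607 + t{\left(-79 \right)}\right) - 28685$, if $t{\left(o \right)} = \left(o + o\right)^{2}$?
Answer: $-34328$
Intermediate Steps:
$t{\left(o \right)} = 4 o^{2}$ ($t{\left(o \right)} = \left(2 o\right)^{2} = 4 o^{2}$)
$\left(-30607 + t{\left(-79 \right)}\right) - 28685 = \left(-30607 + 4 \left(-79\right)^{2}\right) - 28685 = \left(-30607 + 4 \cdot 6241\right) - 28685 = \left(-30607 + 24964\right) - 28685 = -5643 - 28685 = -34328$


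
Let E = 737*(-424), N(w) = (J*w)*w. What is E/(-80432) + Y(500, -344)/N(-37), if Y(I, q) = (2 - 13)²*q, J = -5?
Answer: 62350931/6256330 ≈ 9.9660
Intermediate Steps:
N(w) = -5*w² (N(w) = (-5*w)*w = -5*w²)
E = -312488
Y(I, q) = 121*q (Y(I, q) = (-11)²*q = 121*q)
E/(-80432) + Y(500, -344)/N(-37) = -312488/(-80432) + (121*(-344))/((-5*(-37)²)) = -312488*(-1/80432) - 41624/((-5*1369)) = 3551/914 - 41624/(-6845) = 3551/914 - 41624*(-1/6845) = 3551/914 + 41624/6845 = 62350931/6256330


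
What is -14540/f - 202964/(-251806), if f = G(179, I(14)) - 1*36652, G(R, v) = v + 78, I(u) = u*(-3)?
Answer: 1386623633/1152516062 ≈ 1.2031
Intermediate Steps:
I(u) = -3*u
G(R, v) = 78 + v
f = -36616 (f = (78 - 3*14) - 1*36652 = (78 - 42) - 36652 = 36 - 36652 = -36616)
-14540/f - 202964/(-251806) = -14540/(-36616) - 202964/(-251806) = -14540*(-1/36616) - 202964*(-1/251806) = 3635/9154 + 101482/125903 = 1386623633/1152516062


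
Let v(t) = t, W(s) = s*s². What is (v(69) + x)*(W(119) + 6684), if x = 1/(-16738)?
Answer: 1953945009403/16738 ≈ 1.1674e+8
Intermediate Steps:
W(s) = s³
x = -1/16738 ≈ -5.9744e-5
(v(69) + x)*(W(119) + 6684) = (69 - 1/16738)*(119³ + 6684) = 1154921*(1685159 + 6684)/16738 = (1154921/16738)*1691843 = 1953945009403/16738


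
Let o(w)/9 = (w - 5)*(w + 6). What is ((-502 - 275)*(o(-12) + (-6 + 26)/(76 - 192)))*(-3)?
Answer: 62044227/29 ≈ 2.1395e+6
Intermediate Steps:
o(w) = 9*(-5 + w)*(6 + w) (o(w) = 9*((w - 5)*(w + 6)) = 9*((-5 + w)*(6 + w)) = 9*(-5 + w)*(6 + w))
((-502 - 275)*(o(-12) + (-6 + 26)/(76 - 192)))*(-3) = ((-502 - 275)*((-270 + 9*(-12) + 9*(-12)²) + (-6 + 26)/(76 - 192)))*(-3) = -777*((-270 - 108 + 9*144) + 20/(-116))*(-3) = -777*((-270 - 108 + 1296) + 20*(-1/116))*(-3) = -777*(918 - 5/29)*(-3) = -777*26617/29*(-3) = -20681409/29*(-3) = 62044227/29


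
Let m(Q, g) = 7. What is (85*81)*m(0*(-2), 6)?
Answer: 48195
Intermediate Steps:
(85*81)*m(0*(-2), 6) = (85*81)*7 = 6885*7 = 48195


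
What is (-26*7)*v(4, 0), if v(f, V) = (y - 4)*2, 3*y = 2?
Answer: 3640/3 ≈ 1213.3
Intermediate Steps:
y = 2/3 (y = (1/3)*2 = 2/3 ≈ 0.66667)
v(f, V) = -20/3 (v(f, V) = (2/3 - 4)*2 = -10/3*2 = -20/3)
(-26*7)*v(4, 0) = -26*7*(-20/3) = -182*(-20/3) = 3640/3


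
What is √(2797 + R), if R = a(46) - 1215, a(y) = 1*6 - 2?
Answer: √1586 ≈ 39.825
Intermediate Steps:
a(y) = 4 (a(y) = 6 - 2 = 4)
R = -1211 (R = 4 - 1215 = -1211)
√(2797 + R) = √(2797 - 1211) = √1586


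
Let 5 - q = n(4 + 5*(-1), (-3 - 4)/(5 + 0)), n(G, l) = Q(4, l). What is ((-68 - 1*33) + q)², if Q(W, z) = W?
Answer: 10000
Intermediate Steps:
n(G, l) = 4
q = 1 (q = 5 - 1*4 = 5 - 4 = 1)
((-68 - 1*33) + q)² = ((-68 - 1*33) + 1)² = ((-68 - 33) + 1)² = (-101 + 1)² = (-100)² = 10000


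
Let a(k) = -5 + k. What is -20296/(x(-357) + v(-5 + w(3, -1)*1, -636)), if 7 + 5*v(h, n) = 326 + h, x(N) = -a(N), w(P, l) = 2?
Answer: -50740/1063 ≈ -47.733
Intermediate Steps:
x(N) = 5 - N (x(N) = -(-5 + N) = 5 - N)
v(h, n) = 319/5 + h/5 (v(h, n) = -7/5 + (326 + h)/5 = -7/5 + (326/5 + h/5) = 319/5 + h/5)
-20296/(x(-357) + v(-5 + w(3, -1)*1, -636)) = -20296/((5 - 1*(-357)) + (319/5 + (-5 + 2*1)/5)) = -20296/((5 + 357) + (319/5 + (-5 + 2)/5)) = -20296/(362 + (319/5 + (⅕)*(-3))) = -20296/(362 + (319/5 - ⅗)) = -20296/(362 + 316/5) = -20296/2126/5 = -20296*5/2126 = -50740/1063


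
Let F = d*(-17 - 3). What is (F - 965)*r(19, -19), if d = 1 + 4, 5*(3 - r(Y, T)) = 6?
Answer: -1917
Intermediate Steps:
r(Y, T) = 9/5 (r(Y, T) = 3 - ⅕*6 = 3 - 6/5 = 9/5)
d = 5
F = -100 (F = 5*(-17 - 3) = 5*(-20) = -100)
(F - 965)*r(19, -19) = (-100 - 965)*(9/5) = -1065*9/5 = -1917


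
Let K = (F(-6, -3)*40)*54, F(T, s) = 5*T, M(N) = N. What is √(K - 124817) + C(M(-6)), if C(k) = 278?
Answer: 278 + I*√189617 ≈ 278.0 + 435.45*I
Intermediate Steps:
K = -64800 (K = ((5*(-6))*40)*54 = -30*40*54 = -1200*54 = -64800)
√(K - 124817) + C(M(-6)) = √(-64800 - 124817) + 278 = √(-189617) + 278 = I*√189617 + 278 = 278 + I*√189617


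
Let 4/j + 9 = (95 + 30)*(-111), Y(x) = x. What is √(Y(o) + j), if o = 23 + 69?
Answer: √1108397901/3471 ≈ 9.5916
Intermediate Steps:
o = 92
j = -1/3471 (j = 4/(-9 + (95 + 30)*(-111)) = 4/(-9 + 125*(-111)) = 4/(-9 - 13875) = 4/(-13884) = 4*(-1/13884) = -1/3471 ≈ -0.00028810)
√(Y(o) + j) = √(92 - 1/3471) = √(319331/3471) = √1108397901/3471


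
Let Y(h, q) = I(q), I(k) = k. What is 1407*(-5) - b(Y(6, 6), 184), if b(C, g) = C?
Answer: -7041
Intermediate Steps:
Y(h, q) = q
1407*(-5) - b(Y(6, 6), 184) = 1407*(-5) - 1*6 = -7035 - 6 = -7041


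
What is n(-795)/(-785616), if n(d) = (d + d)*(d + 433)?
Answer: -47965/65468 ≈ -0.73265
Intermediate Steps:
n(d) = 2*d*(433 + d) (n(d) = (2*d)*(433 + d) = 2*d*(433 + d))
n(-795)/(-785616) = (2*(-795)*(433 - 795))/(-785616) = (2*(-795)*(-362))*(-1/785616) = 575580*(-1/785616) = -47965/65468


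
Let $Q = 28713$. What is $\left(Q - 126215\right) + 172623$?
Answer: $75121$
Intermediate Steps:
$\left(Q - 126215\right) + 172623 = \left(28713 - 126215\right) + 172623 = -97502 + 172623 = 75121$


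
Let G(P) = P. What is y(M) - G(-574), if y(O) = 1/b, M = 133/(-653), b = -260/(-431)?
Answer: 149671/260 ≈ 575.66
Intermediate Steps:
b = 260/431 (b = -260*(-1/431) = 260/431 ≈ 0.60325)
M = -133/653 (M = 133*(-1/653) = -133/653 ≈ -0.20368)
y(O) = 431/260 (y(O) = 1/(260/431) = 431/260)
y(M) - G(-574) = 431/260 - 1*(-574) = 431/260 + 574 = 149671/260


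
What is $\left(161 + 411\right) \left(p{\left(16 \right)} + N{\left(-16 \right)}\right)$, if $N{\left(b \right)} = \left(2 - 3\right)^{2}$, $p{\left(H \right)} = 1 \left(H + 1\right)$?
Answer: $10296$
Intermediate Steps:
$p{\left(H \right)} = 1 + H$ ($p{\left(H \right)} = 1 \left(1 + H\right) = 1 + H$)
$N{\left(b \right)} = 1$ ($N{\left(b \right)} = \left(-1\right)^{2} = 1$)
$\left(161 + 411\right) \left(p{\left(16 \right)} + N{\left(-16 \right)}\right) = \left(161 + 411\right) \left(\left(1 + 16\right) + 1\right) = 572 \left(17 + 1\right) = 572 \cdot 18 = 10296$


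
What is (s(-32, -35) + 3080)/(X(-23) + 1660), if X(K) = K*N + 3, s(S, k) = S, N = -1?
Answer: 508/281 ≈ 1.8078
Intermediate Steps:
X(K) = 3 - K (X(K) = K*(-1) + 3 = -K + 3 = 3 - K)
(s(-32, -35) + 3080)/(X(-23) + 1660) = (-32 + 3080)/((3 - 1*(-23)) + 1660) = 3048/((3 + 23) + 1660) = 3048/(26 + 1660) = 3048/1686 = 3048*(1/1686) = 508/281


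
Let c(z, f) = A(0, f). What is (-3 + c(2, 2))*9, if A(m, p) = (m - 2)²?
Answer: 9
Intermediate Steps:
A(m, p) = (-2 + m)²
c(z, f) = 4 (c(z, f) = (-2 + 0)² = (-2)² = 4)
(-3 + c(2, 2))*9 = (-3 + 4)*9 = 1*9 = 9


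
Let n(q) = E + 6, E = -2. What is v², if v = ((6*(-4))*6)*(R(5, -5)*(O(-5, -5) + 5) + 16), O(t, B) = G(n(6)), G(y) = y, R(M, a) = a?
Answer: 17438976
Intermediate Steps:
n(q) = 4 (n(q) = -2 + 6 = 4)
O(t, B) = 4
v = 4176 (v = ((6*(-4))*6)*(-5*(4 + 5) + 16) = (-24*6)*(-5*9 + 16) = -144*(-45 + 16) = -144*(-29) = 4176)
v² = 4176² = 17438976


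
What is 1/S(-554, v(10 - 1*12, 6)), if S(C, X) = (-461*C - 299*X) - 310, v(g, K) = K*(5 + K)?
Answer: 1/235350 ≈ 4.2490e-6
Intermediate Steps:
S(C, X) = -310 - 461*C - 299*X
1/S(-554, v(10 - 1*12, 6)) = 1/(-310 - 461*(-554) - 1794*(5 + 6)) = 1/(-310 + 255394 - 1794*11) = 1/(-310 + 255394 - 299*66) = 1/(-310 + 255394 - 19734) = 1/235350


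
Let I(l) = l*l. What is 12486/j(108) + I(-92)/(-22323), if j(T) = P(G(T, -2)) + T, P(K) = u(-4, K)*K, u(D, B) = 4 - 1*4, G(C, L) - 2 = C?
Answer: 15433937/133938 ≈ 115.23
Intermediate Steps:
G(C, L) = 2 + C
u(D, B) = 0 (u(D, B) = 4 - 4 = 0)
P(K) = 0 (P(K) = 0*K = 0)
I(l) = l**2
j(T) = T (j(T) = 0 + T = T)
12486/j(108) + I(-92)/(-22323) = 12486/108 + (-92)**2/(-22323) = 12486*(1/108) + 8464*(-1/22323) = 2081/18 - 8464/22323 = 15433937/133938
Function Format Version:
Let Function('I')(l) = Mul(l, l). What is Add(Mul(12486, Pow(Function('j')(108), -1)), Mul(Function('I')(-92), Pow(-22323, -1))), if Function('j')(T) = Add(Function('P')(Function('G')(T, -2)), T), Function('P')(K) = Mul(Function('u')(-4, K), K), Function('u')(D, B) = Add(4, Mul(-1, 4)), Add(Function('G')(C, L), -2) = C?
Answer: Rational(15433937, 133938) ≈ 115.23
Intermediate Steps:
Function('G')(C, L) = Add(2, C)
Function('u')(D, B) = 0 (Function('u')(D, B) = Add(4, -4) = 0)
Function('P')(K) = 0 (Function('P')(K) = Mul(0, K) = 0)
Function('I')(l) = Pow(l, 2)
Function('j')(T) = T (Function('j')(T) = Add(0, T) = T)
Add(Mul(12486, Pow(Function('j')(108), -1)), Mul(Function('I')(-92), Pow(-22323, -1))) = Add(Mul(12486, Pow(108, -1)), Mul(Pow(-92, 2), Pow(-22323, -1))) = Add(Mul(12486, Rational(1, 108)), Mul(8464, Rational(-1, 22323))) = Add(Rational(2081, 18), Rational(-8464, 22323)) = Rational(15433937, 133938)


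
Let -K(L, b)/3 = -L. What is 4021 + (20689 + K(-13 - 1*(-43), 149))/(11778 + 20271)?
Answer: 128889808/32049 ≈ 4021.6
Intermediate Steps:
K(L, b) = 3*L (K(L, b) = -(-3)*L = 3*L)
4021 + (20689 + K(-13 - 1*(-43), 149))/(11778 + 20271) = 4021 + (20689 + 3*(-13 - 1*(-43)))/(11778 + 20271) = 4021 + (20689 + 3*(-13 + 43))/32049 = 4021 + (20689 + 3*30)*(1/32049) = 4021 + (20689 + 90)*(1/32049) = 4021 + 20779*(1/32049) = 4021 + 20779/32049 = 128889808/32049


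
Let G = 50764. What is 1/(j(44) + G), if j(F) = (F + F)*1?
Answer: 1/50852 ≈ 1.9665e-5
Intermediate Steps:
j(F) = 2*F (j(F) = (2*F)*1 = 2*F)
1/(j(44) + G) = 1/(2*44 + 50764) = 1/(88 + 50764) = 1/50852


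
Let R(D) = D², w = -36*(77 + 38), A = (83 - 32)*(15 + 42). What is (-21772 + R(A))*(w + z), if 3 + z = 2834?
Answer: -11033399993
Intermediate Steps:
z = 2831 (z = -3 + 2834 = 2831)
A = 2907 (A = 51*57 = 2907)
w = -4140 (w = -36*115 = -4140)
(-21772 + R(A))*(w + z) = (-21772 + 2907²)*(-4140 + 2831) = (-21772 + 8450649)*(-1309) = 8428877*(-1309) = -11033399993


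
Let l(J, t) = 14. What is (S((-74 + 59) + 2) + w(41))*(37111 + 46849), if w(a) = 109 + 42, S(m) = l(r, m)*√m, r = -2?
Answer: 12677960 + 1175440*I*√13 ≈ 1.2678e+7 + 4.2381e+6*I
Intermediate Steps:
S(m) = 14*√m
w(a) = 151
(S((-74 + 59) + 2) + w(41))*(37111 + 46849) = (14*√((-74 + 59) + 2) + 151)*(37111 + 46849) = (14*√(-15 + 2) + 151)*83960 = (14*√(-13) + 151)*83960 = (14*(I*√13) + 151)*83960 = (14*I*√13 + 151)*83960 = (151 + 14*I*√13)*83960 = 12677960 + 1175440*I*√13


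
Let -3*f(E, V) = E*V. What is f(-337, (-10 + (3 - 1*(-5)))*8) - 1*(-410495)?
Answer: 1226093/3 ≈ 4.0870e+5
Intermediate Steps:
f(E, V) = -E*V/3
f(-337, (-10 + (3 - 1*(-5)))*8) - 1*(-410495) = -⅓*(-337)*(-10 + (3 - 1*(-5)))*8 - 1*(-410495) = -⅓*(-337)*(-10 + (3 + 5))*8 + 410495 = -⅓*(-337)*(-10 + 8)*8 + 410495 = -⅓*(-337)*(-2*8) + 410495 = -⅓*(-337)*(-16) + 410495 = -5392/3 + 410495 = 1226093/3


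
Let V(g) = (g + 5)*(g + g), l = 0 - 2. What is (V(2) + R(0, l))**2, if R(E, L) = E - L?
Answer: 900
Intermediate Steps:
l = -2
V(g) = 2*g*(5 + g) (V(g) = (5 + g)*(2*g) = 2*g*(5 + g))
(V(2) + R(0, l))**2 = (2*2*(5 + 2) + (0 - 1*(-2)))**2 = (2*2*7 + (0 + 2))**2 = (28 + 2)**2 = 30**2 = 900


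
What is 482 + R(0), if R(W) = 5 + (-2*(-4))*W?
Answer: 487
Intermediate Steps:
R(W) = 5 + 8*W
482 + R(0) = 482 + (5 + 8*0) = 482 + (5 + 0) = 482 + 5 = 487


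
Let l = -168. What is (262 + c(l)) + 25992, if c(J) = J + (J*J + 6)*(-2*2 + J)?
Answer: -4829474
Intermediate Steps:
c(J) = J + (-4 + J)*(6 + J²) (c(J) = J + (J² + 6)*(-4 + J) = J + (6 + J²)*(-4 + J) = J + (-4 + J)*(6 + J²))
(262 + c(l)) + 25992 = (262 + (-24 + (-168)³ - 4*(-168)² + 7*(-168))) + 25992 = (262 + (-24 - 4741632 - 4*28224 - 1176)) + 25992 = (262 + (-24 - 4741632 - 112896 - 1176)) + 25992 = (262 - 4855728) + 25992 = -4855466 + 25992 = -4829474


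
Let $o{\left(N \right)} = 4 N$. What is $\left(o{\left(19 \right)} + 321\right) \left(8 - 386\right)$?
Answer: $-150066$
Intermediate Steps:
$\left(o{\left(19 \right)} + 321\right) \left(8 - 386\right) = \left(4 \cdot 19 + 321\right) \left(8 - 386\right) = \left(76 + 321\right) \left(-378\right) = 397 \left(-378\right) = -150066$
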